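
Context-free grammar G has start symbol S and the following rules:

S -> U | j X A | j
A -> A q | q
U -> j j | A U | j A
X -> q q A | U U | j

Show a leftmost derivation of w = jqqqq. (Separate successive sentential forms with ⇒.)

S ⇒ U   [S -> U]
U ⇒ jA   [U -> j A]
jA ⇒ jAq   [A -> A q]
jAq ⇒ jAqq   [A -> A q]
jAqq ⇒ jAqqq   [A -> A q]
jAqqq ⇒ jqqqq   [A -> q]

S ⇒ U ⇒ jA ⇒ jAq ⇒ jAqq ⇒ jAqqq ⇒ jqqqq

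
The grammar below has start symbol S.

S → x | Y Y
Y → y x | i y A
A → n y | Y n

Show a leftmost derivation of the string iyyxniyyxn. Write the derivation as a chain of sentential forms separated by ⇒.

S ⇒ YY   [S → Y Y]
YY ⇒ iyAY   [Y → i y A]
iyAY ⇒ iyYnY   [A → Y n]
iyYnY ⇒ iyyxnY   [Y → y x]
iyyxnY ⇒ iyyxniyA   [Y → i y A]
iyyxniyA ⇒ iyyxniyYn   [A → Y n]
iyyxniyYn ⇒ iyyxniyyxn   [Y → y x]

S ⇒ YY ⇒ iyAY ⇒ iyYnY ⇒ iyyxnY ⇒ iyyxniyA ⇒ iyyxniyYn ⇒ iyyxniyyxn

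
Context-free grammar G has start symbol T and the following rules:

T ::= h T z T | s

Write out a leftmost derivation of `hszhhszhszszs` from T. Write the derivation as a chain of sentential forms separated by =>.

T => hTzT   [T ::= h T z T]
hTzT => hszT   [T ::= s]
hszT => hszhTzT   [T ::= h T z T]
hszhTzT => hszhhTzTzT   [T ::= h T z T]
hszhhTzTzT => hszhhszTzT   [T ::= s]
hszhhszTzT => hszhhszhTzTzT   [T ::= h T z T]
hszhhszhTzTzT => hszhhszhszTzT   [T ::= s]
hszhhszhszTzT => hszhhszhszszT   [T ::= s]
hszhhszhszszT => hszhhszhszszs   [T ::= s]

T => hTzT => hszT => hszhTzT => hszhhTzTzT => hszhhszTzT => hszhhszhTzTzT => hszhhszhszTzT => hszhhszhszszT => hszhhszhszszs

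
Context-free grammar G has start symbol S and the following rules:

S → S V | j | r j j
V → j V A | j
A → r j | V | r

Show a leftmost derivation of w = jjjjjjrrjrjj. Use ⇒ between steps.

S ⇒ SV ⇒ jV ⇒ jjVA ⇒ jjjVAA ⇒ jjjjVAAA ⇒ jjjjjVAAAA ⇒ jjjjjjAAAA ⇒ jjjjjjrAAA ⇒ jjjjjjrrjAA ⇒ jjjjjjrrjrjA ⇒ jjjjjjrrjrjV ⇒ jjjjjjrrjrjj

S ⇒ SV   [S → S V]
SV ⇒ jV   [S → j]
jV ⇒ jjVA   [V → j V A]
jjVA ⇒ jjjVAA   [V → j V A]
jjjVAA ⇒ jjjjVAAA   [V → j V A]
jjjjVAAA ⇒ jjjjjVAAAA   [V → j V A]
jjjjjVAAAA ⇒ jjjjjjAAAA   [V → j]
jjjjjjAAAA ⇒ jjjjjjrAAA   [A → r]
jjjjjjrAAA ⇒ jjjjjjrrjAA   [A → r j]
jjjjjjrrjAA ⇒ jjjjjjrrjrjA   [A → r j]
jjjjjjrrjrjA ⇒ jjjjjjrrjrjV   [A → V]
jjjjjjrrjrjV ⇒ jjjjjjrrjrjj   [V → j]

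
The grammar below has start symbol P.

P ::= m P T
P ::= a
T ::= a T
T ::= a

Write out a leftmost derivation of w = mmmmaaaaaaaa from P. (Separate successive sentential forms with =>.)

P => mPT => mmPTT => mmmPTTT => mmmmPTTTT => mmmmaTTTT => mmmmaaTTTT => mmmmaaaTTTT => mmmmaaaaTTT => mmmmaaaaaTT => mmmmaaaaaaTT => mmmmaaaaaaaT => mmmmaaaaaaaa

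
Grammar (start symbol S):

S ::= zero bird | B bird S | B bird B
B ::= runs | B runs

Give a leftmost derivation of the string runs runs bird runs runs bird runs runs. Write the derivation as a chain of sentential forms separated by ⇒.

S ⇒ B bird S   [S ::= B bird S]
B bird S ⇒ B runs bird S   [B ::= B runs]
B runs bird S ⇒ runs runs bird S   [B ::= runs]
runs runs bird S ⇒ runs runs bird B bird B   [S ::= B bird B]
runs runs bird B bird B ⇒ runs runs bird B runs bird B   [B ::= B runs]
runs runs bird B runs bird B ⇒ runs runs bird runs runs bird B   [B ::= runs]
runs runs bird runs runs bird B ⇒ runs runs bird runs runs bird B runs   [B ::= B runs]
runs runs bird runs runs bird B runs ⇒ runs runs bird runs runs bird runs runs   [B ::= runs]

S ⇒ B bird S ⇒ B runs bird S ⇒ runs runs bird S ⇒ runs runs bird B bird B ⇒ runs runs bird B runs bird B ⇒ runs runs bird runs runs bird B ⇒ runs runs bird runs runs bird B runs ⇒ runs runs bird runs runs bird runs runs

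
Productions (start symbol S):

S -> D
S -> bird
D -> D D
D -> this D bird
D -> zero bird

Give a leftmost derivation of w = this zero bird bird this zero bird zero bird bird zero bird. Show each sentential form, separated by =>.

S => D => D D => this D bird D => this zero bird bird D => this zero bird bird D D => this zero bird bird this D bird D => this zero bird bird this D D bird D => this zero bird bird this zero bird D bird D => this zero bird bird this zero bird zero bird bird D => this zero bird bird this zero bird zero bird bird zero bird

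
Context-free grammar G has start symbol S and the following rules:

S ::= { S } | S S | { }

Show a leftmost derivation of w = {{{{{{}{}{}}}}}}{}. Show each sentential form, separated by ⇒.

S ⇒ SS ⇒ {S}S ⇒ {{S}}S ⇒ {{{S}}}S ⇒ {{{{S}}}}S ⇒ {{{{{S}}}}}S ⇒ {{{{{SS}}}}}S ⇒ {{{{{SSS}}}}}S ⇒ {{{{{{}SS}}}}}S ⇒ {{{{{{}{}S}}}}}S ⇒ {{{{{{}{}{}}}}}}S ⇒ {{{{{{}{}{}}}}}}{}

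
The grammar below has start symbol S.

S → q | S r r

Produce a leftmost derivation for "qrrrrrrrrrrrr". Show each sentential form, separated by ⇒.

S ⇒ Srr ⇒ Srrrr ⇒ Srrrrrr ⇒ Srrrrrrrr ⇒ Srrrrrrrrrr ⇒ Srrrrrrrrrrrr ⇒ qrrrrrrrrrrrr

S ⇒ Srr   [S → S r r]
Srr ⇒ Srrrr   [S → S r r]
Srrrr ⇒ Srrrrrr   [S → S r r]
Srrrrrr ⇒ Srrrrrrrr   [S → S r r]
Srrrrrrrr ⇒ Srrrrrrrrrr   [S → S r r]
Srrrrrrrrrr ⇒ Srrrrrrrrrrrr   [S → S r r]
Srrrrrrrrrrrr ⇒ qrrrrrrrrrrrr   [S → q]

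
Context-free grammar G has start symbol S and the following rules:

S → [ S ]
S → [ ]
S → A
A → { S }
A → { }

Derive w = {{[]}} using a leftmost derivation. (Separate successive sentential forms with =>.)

S => A   [S → A]
A => {S}   [A → { S }]
{S} => {A}   [S → A]
{A} => {{S}}   [A → { S }]
{{S}} => {{[]}}   [S → [ ]]

S=>A=>{S}=>{A}=>{{S}}=>{{[]}}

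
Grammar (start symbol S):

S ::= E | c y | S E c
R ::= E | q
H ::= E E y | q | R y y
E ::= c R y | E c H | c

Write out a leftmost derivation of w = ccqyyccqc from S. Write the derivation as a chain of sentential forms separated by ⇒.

S ⇒ SEc   [S ::= S E c]
SEc ⇒ EEc   [S ::= E]
EEc ⇒ cRyEc   [E ::= c R y]
cRyEc ⇒ cEyEc   [R ::= E]
cEyEc ⇒ ccRyyEc   [E ::= c R y]
ccRyyEc ⇒ ccqyyEc   [R ::= q]
ccqyyEc ⇒ ccqyyEcHc   [E ::= E c H]
ccqyyEcHc ⇒ ccqyyccHc   [E ::= c]
ccqyyccHc ⇒ ccqyyccqc   [H ::= q]

S ⇒ SEc ⇒ EEc ⇒ cRyEc ⇒ cEyEc ⇒ ccRyyEc ⇒ ccqyyEc ⇒ ccqyyEcHc ⇒ ccqyyccHc ⇒ ccqyyccqc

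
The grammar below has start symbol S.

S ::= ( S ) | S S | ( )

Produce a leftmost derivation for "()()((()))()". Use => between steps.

S => SS   [S ::= S S]
SS => ()S   [S ::= ( )]
()S => ()SS   [S ::= S S]
()SS => ()()S   [S ::= ( )]
()()S => ()()SS   [S ::= S S]
()()SS => ()()(S)S   [S ::= ( S )]
()()(S)S => ()()((S))S   [S ::= ( S )]
()()((S))S => ()()((()))S   [S ::= ( )]
()()((()))S => ()()((()))()   [S ::= ( )]

S => SS => ()S => ()SS => ()()S => ()()SS => ()()(S)S => ()()((S))S => ()()((()))S => ()()((()))()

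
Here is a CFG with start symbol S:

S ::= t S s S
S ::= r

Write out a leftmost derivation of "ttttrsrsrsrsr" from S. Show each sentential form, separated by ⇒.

S ⇒ tSsS   [S ::= t S s S]
tSsS ⇒ ttSsSsS   [S ::= t S s S]
ttSsSsS ⇒ tttSsSsSsS   [S ::= t S s S]
tttSsSsSsS ⇒ ttttSsSsSsSsS   [S ::= t S s S]
ttttSsSsSsSsS ⇒ ttttrsSsSsSsS   [S ::= r]
ttttrsSsSsSsS ⇒ ttttrsrsSsSsS   [S ::= r]
ttttrsrsSsSsS ⇒ ttttrsrsrsSsS   [S ::= r]
ttttrsrsrsSsS ⇒ ttttrsrsrsrsS   [S ::= r]
ttttrsrsrsrsS ⇒ ttttrsrsrsrsr   [S ::= r]

S ⇒ tSsS ⇒ ttSsSsS ⇒ tttSsSsSsS ⇒ ttttSsSsSsSsS ⇒ ttttrsSsSsSsS ⇒ ttttrsrsSsSsS ⇒ ttttrsrsrsSsS ⇒ ttttrsrsrsrsS ⇒ ttttrsrsrsrsr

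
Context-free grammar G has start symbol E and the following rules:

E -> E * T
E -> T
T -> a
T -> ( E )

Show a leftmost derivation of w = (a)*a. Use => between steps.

E => E*T => T*T => (E)*T => (T)*T => (a)*T => (a)*a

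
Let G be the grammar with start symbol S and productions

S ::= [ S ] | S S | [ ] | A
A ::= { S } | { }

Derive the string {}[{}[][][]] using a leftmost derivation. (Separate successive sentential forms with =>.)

S=>SS=>AS=>{}S=>{}[S]=>{}[SS]=>{}[SSS]=>{}[SSSS]=>{}[ASSS]=>{}[{}SSS]=>{}[{}[]SS]=>{}[{}[][]S]=>{}[{}[][][]]

S => SS   [S ::= S S]
SS => AS   [S ::= A]
AS => {}S   [A ::= { }]
{}S => {}[S]   [S ::= [ S ]]
{}[S] => {}[SS]   [S ::= S S]
{}[SS] => {}[SSS]   [S ::= S S]
{}[SSS] => {}[SSSS]   [S ::= S S]
{}[SSSS] => {}[ASSS]   [S ::= A]
{}[ASSS] => {}[{}SSS]   [A ::= { }]
{}[{}SSS] => {}[{}[]SS]   [S ::= [ ]]
{}[{}[]SS] => {}[{}[][]S]   [S ::= [ ]]
{}[{}[][]S] => {}[{}[][][]]   [S ::= [ ]]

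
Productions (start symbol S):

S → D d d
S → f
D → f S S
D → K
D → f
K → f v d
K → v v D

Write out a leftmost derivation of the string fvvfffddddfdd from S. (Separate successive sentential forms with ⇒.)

S ⇒ Ddd ⇒ fSSdd ⇒ fDddSdd ⇒ fKddSdd ⇒ fvvDddSdd ⇒ fvvfSSddSdd ⇒ fvvffSddSdd ⇒ fvvffDddddSdd ⇒ fvvfffddddSdd ⇒ fvvfffddddfdd

S ⇒ Ddd   [S → D d d]
Ddd ⇒ fSSdd   [D → f S S]
fSSdd ⇒ fDddSdd   [S → D d d]
fDddSdd ⇒ fKddSdd   [D → K]
fKddSdd ⇒ fvvDddSdd   [K → v v D]
fvvDddSdd ⇒ fvvfSSddSdd   [D → f S S]
fvvfSSddSdd ⇒ fvvffSddSdd   [S → f]
fvvffSddSdd ⇒ fvvffDddddSdd   [S → D d d]
fvvffDddddSdd ⇒ fvvfffddddSdd   [D → f]
fvvfffddddSdd ⇒ fvvfffddddfdd   [S → f]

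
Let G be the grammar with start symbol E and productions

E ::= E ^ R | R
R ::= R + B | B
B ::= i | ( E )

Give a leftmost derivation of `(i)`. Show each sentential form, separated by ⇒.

E⇒R⇒B⇒(E)⇒(R)⇒(B)⇒(i)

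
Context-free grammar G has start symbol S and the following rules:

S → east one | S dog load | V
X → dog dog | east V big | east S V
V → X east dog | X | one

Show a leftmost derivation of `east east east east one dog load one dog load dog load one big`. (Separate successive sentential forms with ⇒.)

S ⇒ V   [S → V]
V ⇒ X   [V → X]
X ⇒ east V big   [X → east V big]
east V big ⇒ east X big   [V → X]
east X big ⇒ east east S V big   [X → east S V]
east east S V big ⇒ east east S dog load V big   [S → S dog load]
east east S dog load V big ⇒ east east S dog load dog load V big   [S → S dog load]
east east S dog load dog load V big ⇒ east east V dog load dog load V big   [S → V]
east east V dog load dog load V big ⇒ east east X dog load dog load V big   [V → X]
east east X dog load dog load V big ⇒ east east east S V dog load dog load V big   [X → east S V]
east east east S V dog load dog load V big ⇒ east east east S dog load V dog load dog load V big   [S → S dog load]
east east east S dog load V dog load dog load V big ⇒ east east east east one dog load V dog load dog load V big   [S → east one]
east east east east one dog load V dog load dog load V big ⇒ east east east east one dog load one dog load dog load V big   [V → one]
east east east east one dog load one dog load dog load V big ⇒ east east east east one dog load one dog load dog load one big   [V → one]

S ⇒ V ⇒ X ⇒ east V big ⇒ east X big ⇒ east east S V big ⇒ east east S dog load V big ⇒ east east S dog load dog load V big ⇒ east east V dog load dog load V big ⇒ east east X dog load dog load V big ⇒ east east east S V dog load dog load V big ⇒ east east east S dog load V dog load dog load V big ⇒ east east east east one dog load V dog load dog load V big ⇒ east east east east one dog load one dog load dog load V big ⇒ east east east east one dog load one dog load dog load one big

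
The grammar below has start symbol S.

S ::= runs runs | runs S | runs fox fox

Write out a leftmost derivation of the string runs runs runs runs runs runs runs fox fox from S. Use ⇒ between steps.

S ⇒ runs S ⇒ runs runs S ⇒ runs runs runs S ⇒ runs runs runs runs S ⇒ runs runs runs runs runs S ⇒ runs runs runs runs runs runs S ⇒ runs runs runs runs runs runs runs fox fox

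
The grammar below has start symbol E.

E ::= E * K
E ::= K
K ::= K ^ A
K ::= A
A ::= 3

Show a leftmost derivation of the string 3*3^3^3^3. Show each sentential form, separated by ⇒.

E ⇒ E*K   [E ::= E * K]
E*K ⇒ K*K   [E ::= K]
K*K ⇒ A*K   [K ::= A]
A*K ⇒ 3*K   [A ::= 3]
3*K ⇒ 3*K^A   [K ::= K ^ A]
3*K^A ⇒ 3*K^A^A   [K ::= K ^ A]
3*K^A^A ⇒ 3*K^A^A^A   [K ::= K ^ A]
3*K^A^A^A ⇒ 3*A^A^A^A   [K ::= A]
3*A^A^A^A ⇒ 3*3^A^A^A   [A ::= 3]
3*3^A^A^A ⇒ 3*3^3^A^A   [A ::= 3]
3*3^3^A^A ⇒ 3*3^3^3^A   [A ::= 3]
3*3^3^3^A ⇒ 3*3^3^3^3   [A ::= 3]

E ⇒ E*K ⇒ K*K ⇒ A*K ⇒ 3*K ⇒ 3*K^A ⇒ 3*K^A^A ⇒ 3*K^A^A^A ⇒ 3*A^A^A^A ⇒ 3*3^A^A^A ⇒ 3*3^3^A^A ⇒ 3*3^3^3^A ⇒ 3*3^3^3^3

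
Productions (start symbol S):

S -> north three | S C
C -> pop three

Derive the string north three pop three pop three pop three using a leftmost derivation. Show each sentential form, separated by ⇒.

S ⇒ S C ⇒ S C C ⇒ S C C C ⇒ north three C C C ⇒ north three pop three C C ⇒ north three pop three pop three C ⇒ north three pop three pop three pop three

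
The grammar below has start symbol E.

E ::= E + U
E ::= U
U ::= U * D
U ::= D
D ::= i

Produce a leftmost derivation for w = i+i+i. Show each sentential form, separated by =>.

E => E+U   [E ::= E + U]
E+U => E+U+U   [E ::= E + U]
E+U+U => U+U+U   [E ::= U]
U+U+U => D+U+U   [U ::= D]
D+U+U => i+U+U   [D ::= i]
i+U+U => i+D+U   [U ::= D]
i+D+U => i+i+U   [D ::= i]
i+i+U => i+i+D   [U ::= D]
i+i+D => i+i+i   [D ::= i]

E=>E+U=>E+U+U=>U+U+U=>D+U+U=>i+U+U=>i+D+U=>i+i+U=>i+i+D=>i+i+i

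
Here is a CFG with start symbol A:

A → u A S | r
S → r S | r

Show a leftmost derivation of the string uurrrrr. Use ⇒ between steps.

A ⇒ uAS ⇒ uuASS ⇒ uurSS ⇒ uurrSS ⇒ uurrrS ⇒ uurrrrS ⇒ uurrrrr

A ⇒ uAS   [A → u A S]
uAS ⇒ uuASS   [A → u A S]
uuASS ⇒ uurSS   [A → r]
uurSS ⇒ uurrSS   [S → r S]
uurrSS ⇒ uurrrS   [S → r]
uurrrS ⇒ uurrrrS   [S → r S]
uurrrrS ⇒ uurrrrr   [S → r]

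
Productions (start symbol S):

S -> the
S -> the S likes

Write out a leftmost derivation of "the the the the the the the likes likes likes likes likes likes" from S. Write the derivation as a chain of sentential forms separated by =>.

S => the S likes   [S -> the S likes]
the S likes => the the S likes likes   [S -> the S likes]
the the S likes likes => the the the S likes likes likes   [S -> the S likes]
the the the S likes likes likes => the the the the S likes likes likes likes   [S -> the S likes]
the the the the S likes likes likes likes => the the the the the S likes likes likes likes likes   [S -> the S likes]
the the the the the S likes likes likes likes likes => the the the the the the S likes likes likes likes likes likes   [S -> the S likes]
the the the the the the S likes likes likes likes likes likes => the the the the the the the likes likes likes likes likes likes   [S -> the]

S => the S likes => the the S likes likes => the the the S likes likes likes => the the the the S likes likes likes likes => the the the the the S likes likes likes likes likes => the the the the the the S likes likes likes likes likes likes => the the the the the the the likes likes likes likes likes likes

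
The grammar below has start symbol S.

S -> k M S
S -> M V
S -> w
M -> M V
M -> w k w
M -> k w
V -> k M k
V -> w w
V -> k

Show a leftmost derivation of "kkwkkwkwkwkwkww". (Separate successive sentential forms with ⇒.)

S ⇒ kMS   [S -> k M S]
kMS ⇒ kkwS   [M -> k w]
kkwS ⇒ kkwkMS   [S -> k M S]
kkwkMS ⇒ kkwkkwS   [M -> k w]
kkwkkwS ⇒ kkwkkwkMS   [S -> k M S]
kkwkkwkMS ⇒ kkwkkwkwkwS   [M -> w k w]
kkwkkwkwkwS ⇒ kkwkkwkwkwkMS   [S -> k M S]
kkwkkwkwkwkMS ⇒ kkwkkwkwkwkwkwS   [M -> w k w]
kkwkkwkwkwkwkwS ⇒ kkwkkwkwkwkwkww   [S -> w]

S ⇒ kMS ⇒ kkwS ⇒ kkwkMS ⇒ kkwkkwS ⇒ kkwkkwkMS ⇒ kkwkkwkwkwS ⇒ kkwkkwkwkwkMS ⇒ kkwkkwkwkwkwkwS ⇒ kkwkkwkwkwkwkww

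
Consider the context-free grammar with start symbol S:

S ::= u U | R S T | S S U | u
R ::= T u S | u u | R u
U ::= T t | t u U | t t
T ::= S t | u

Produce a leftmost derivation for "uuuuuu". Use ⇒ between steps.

S ⇒ RST   [S ::= R S T]
RST ⇒ RuST   [R ::= R u]
RuST ⇒ RuuST   [R ::= R u]
RuuST ⇒ uuuuST   [R ::= u u]
uuuuST ⇒ uuuuuT   [S ::= u]
uuuuuT ⇒ uuuuuu   [T ::= u]

S⇒RST⇒RuST⇒RuuST⇒uuuuST⇒uuuuuT⇒uuuuuu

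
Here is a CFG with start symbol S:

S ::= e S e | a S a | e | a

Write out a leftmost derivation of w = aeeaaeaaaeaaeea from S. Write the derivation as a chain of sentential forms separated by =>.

S => aSa   [S ::= a S a]
aSa => aeSea   [S ::= e S e]
aeSea => aeeSeea   [S ::= e S e]
aeeSeea => aeeaSaeea   [S ::= a S a]
aeeaSaeea => aeeaaSaaeea   [S ::= a S a]
aeeaaSaaeea => aeeaaeSeaaeea   [S ::= e S e]
aeeaaeSeaaeea => aeeaaeaSaeaaeea   [S ::= a S a]
aeeaaeaSaeaaeea => aeeaaeaaaeaaeea   [S ::= a]

S=>aSa=>aeSea=>aeeSeea=>aeeaSaeea=>aeeaaSaaeea=>aeeaaeSeaaeea=>aeeaaeaSaeaaeea=>aeeaaeaaaeaaeea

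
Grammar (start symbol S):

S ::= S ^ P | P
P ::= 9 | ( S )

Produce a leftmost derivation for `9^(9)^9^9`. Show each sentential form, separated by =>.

S => S^P => S^P^P => S^P^P^P => P^P^P^P => 9^P^P^P => 9^(S)^P^P => 9^(P)^P^P => 9^(9)^P^P => 9^(9)^9^P => 9^(9)^9^9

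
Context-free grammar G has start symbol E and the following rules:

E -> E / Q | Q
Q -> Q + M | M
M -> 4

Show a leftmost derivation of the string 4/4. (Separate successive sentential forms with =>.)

E => E/Q => Q/Q => M/Q => 4/Q => 4/M => 4/4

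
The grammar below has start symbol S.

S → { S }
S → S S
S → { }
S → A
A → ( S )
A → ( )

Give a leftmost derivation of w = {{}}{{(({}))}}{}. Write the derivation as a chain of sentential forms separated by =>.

S => SS   [S → S S]
SS => SSS   [S → S S]
SSS => {S}SS   [S → { S }]
{S}SS => {{}}SS   [S → { }]
{{}}SS => {{}}{S}S   [S → { S }]
{{}}{S}S => {{}}{{S}}S   [S → { S }]
{{}}{{S}}S => {{}}{{A}}S   [S → A]
{{}}{{A}}S => {{}}{{(S)}}S   [A → ( S )]
{{}}{{(S)}}S => {{}}{{(A)}}S   [S → A]
{{}}{{(A)}}S => {{}}{{((S))}}S   [A → ( S )]
{{}}{{((S))}}S => {{}}{{(({}))}}S   [S → { }]
{{}}{{(({}))}}S => {{}}{{(({}))}}{}   [S → { }]

S => SS => SSS => {S}SS => {{}}SS => {{}}{S}S => {{}}{{S}}S => {{}}{{A}}S => {{}}{{(S)}}S => {{}}{{(A)}}S => {{}}{{((S))}}S => {{}}{{(({}))}}S => {{}}{{(({}))}}{}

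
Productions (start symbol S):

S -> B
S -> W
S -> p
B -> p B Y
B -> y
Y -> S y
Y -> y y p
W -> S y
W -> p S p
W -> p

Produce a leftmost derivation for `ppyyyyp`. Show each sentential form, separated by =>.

S => W => pSp => pBp => ppBYp => ppyYp => ppySyp => ppyWyp => ppySyyp => ppyByyp => ppyyyyp

S => W   [S -> W]
W => pSp   [W -> p S p]
pSp => pBp   [S -> B]
pBp => ppBYp   [B -> p B Y]
ppBYp => ppyYp   [B -> y]
ppyYp => ppySyp   [Y -> S y]
ppySyp => ppyWyp   [S -> W]
ppyWyp => ppySyyp   [W -> S y]
ppySyyp => ppyByyp   [S -> B]
ppyByyp => ppyyyyp   [B -> y]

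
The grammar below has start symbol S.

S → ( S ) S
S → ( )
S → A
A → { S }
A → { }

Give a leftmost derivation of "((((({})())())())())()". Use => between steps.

S => (S)S => ((S)S)S => (((S)S)S)S => ((((S)S)S)S)S => (((((S)S)S)S)S)S => (((((A)S)S)S)S)S => ((((({})S)S)S)S)S => ((((({})())S)S)S)S => ((((({})())())S)S)S => ((((({})())())())S)S => ((((({})())())())())S => ((((({})())())())())()

S => (S)S   [S → ( S ) S]
(S)S => ((S)S)S   [S → ( S ) S]
((S)S)S => (((S)S)S)S   [S → ( S ) S]
(((S)S)S)S => ((((S)S)S)S)S   [S → ( S ) S]
((((S)S)S)S)S => (((((S)S)S)S)S)S   [S → ( S ) S]
(((((S)S)S)S)S)S => (((((A)S)S)S)S)S   [S → A]
(((((A)S)S)S)S)S => ((((({})S)S)S)S)S   [A → { }]
((((({})S)S)S)S)S => ((((({})())S)S)S)S   [S → ( )]
((((({})())S)S)S)S => ((((({})())())S)S)S   [S → ( )]
((((({})())())S)S)S => ((((({})())())())S)S   [S → ( )]
((((({})())())())S)S => ((((({})())())())())S   [S → ( )]
((((({})())())())())S => ((((({})())())())())()   [S → ( )]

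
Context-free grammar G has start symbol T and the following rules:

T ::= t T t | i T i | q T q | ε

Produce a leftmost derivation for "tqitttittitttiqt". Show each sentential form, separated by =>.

T => tTt   [T ::= t T t]
tTt => tqTqt   [T ::= q T q]
tqTqt => tqiTiqt   [T ::= i T i]
tqiTiqt => tqitTtiqt   [T ::= t T t]
tqitTtiqt => tqittTttiqt   [T ::= t T t]
tqittTttiqt => tqitttTtttiqt   [T ::= t T t]
tqitttTtttiqt => tqitttiTitttiqt   [T ::= i T i]
tqitttiTitttiqt => tqitttitTtitttiqt   [T ::= t T t]
tqitttitTtitttiqt => tqitttittitttiqt   [T ::= ε]

T => tTt => tqTqt => tqiTiqt => tqitTtiqt => tqittTttiqt => tqitttTtttiqt => tqitttiTitttiqt => tqitttitTtitttiqt => tqitttittitttiqt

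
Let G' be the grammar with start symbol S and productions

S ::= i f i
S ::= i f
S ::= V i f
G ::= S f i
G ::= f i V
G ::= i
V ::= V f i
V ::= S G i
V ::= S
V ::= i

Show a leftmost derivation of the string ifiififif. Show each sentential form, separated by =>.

S => Vif => Sif => Vifif => Sifif => Vififif => Vfiififif => ifiififif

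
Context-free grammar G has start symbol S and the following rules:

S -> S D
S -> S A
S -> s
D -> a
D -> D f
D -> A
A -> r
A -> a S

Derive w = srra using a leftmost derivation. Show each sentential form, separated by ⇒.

S ⇒ SD   [S -> S D]
SD ⇒ SDD   [S -> S D]
SDD ⇒ SDDD   [S -> S D]
SDDD ⇒ sDDD   [S -> s]
sDDD ⇒ sADD   [D -> A]
sADD ⇒ srDD   [A -> r]
srDD ⇒ srAD   [D -> A]
srAD ⇒ srrD   [A -> r]
srrD ⇒ srra   [D -> a]

S ⇒ SD ⇒ SDD ⇒ SDDD ⇒ sDDD ⇒ sADD ⇒ srDD ⇒ srAD ⇒ srrD ⇒ srra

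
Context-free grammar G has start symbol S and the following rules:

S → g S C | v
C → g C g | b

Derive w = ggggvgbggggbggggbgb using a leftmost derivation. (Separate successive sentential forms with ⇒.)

S ⇒ gSC   [S → g S C]
gSC ⇒ ggSCC   [S → g S C]
ggSCC ⇒ gggSCCC   [S → g S C]
gggSCCC ⇒ ggggSCCCC   [S → g S C]
ggggSCCCC ⇒ ggggvCCCC   [S → v]
ggggvCCCC ⇒ ggggvgCgCCC   [C → g C g]
ggggvgCgCCC ⇒ ggggvgbgCCC   [C → b]
ggggvgbgCCC ⇒ ggggvgbggCgCC   [C → g C g]
ggggvgbggCgCC ⇒ ggggvgbgggCggCC   [C → g C g]
ggggvgbgggCggCC ⇒ ggggvgbggggCgggCC   [C → g C g]
ggggvgbggggCgggCC ⇒ ggggvgbggggbgggCC   [C → b]
ggggvgbggggbgggCC ⇒ ggggvgbggggbggggCgC   [C → g C g]
ggggvgbggggbggggCgC ⇒ ggggvgbggggbggggbgC   [C → b]
ggggvgbggggbggggbgC ⇒ ggggvgbggggbggggbgb   [C → b]

S⇒gSC⇒ggSCC⇒gggSCCC⇒ggggSCCCC⇒ggggvCCCC⇒ggggvgCgCCC⇒ggggvgbgCCC⇒ggggvgbggCgCC⇒ggggvgbgggCggCC⇒ggggvgbggggCgggCC⇒ggggvgbggggbgggCC⇒ggggvgbggggbggggCgC⇒ggggvgbggggbggggbgC⇒ggggvgbggggbggggbgb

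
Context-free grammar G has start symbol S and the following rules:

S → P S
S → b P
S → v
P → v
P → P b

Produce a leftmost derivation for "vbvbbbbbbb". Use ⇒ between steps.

S ⇒ PS ⇒ vS ⇒ vbP ⇒ vbPb ⇒ vbPbb ⇒ vbPbbb ⇒ vbPbbbb ⇒ vbPbbbbb ⇒ vbPbbbbbb ⇒ vbPbbbbbbb ⇒ vbvbbbbbbb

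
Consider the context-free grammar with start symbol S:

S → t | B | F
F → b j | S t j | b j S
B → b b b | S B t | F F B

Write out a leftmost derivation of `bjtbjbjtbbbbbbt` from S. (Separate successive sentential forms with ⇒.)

S ⇒ B   [S → B]
B ⇒ SBt   [B → S B t]
SBt ⇒ BBt   [S → B]
BBt ⇒ FFBBt   [B → F F B]
FFBBt ⇒ bjSFBBt   [F → b j S]
bjSFBBt ⇒ bjtFBBt   [S → t]
bjtFBBt ⇒ bjtbjSBBt   [F → b j S]
bjtbjSBBt ⇒ bjtbjFBBt   [S → F]
bjtbjFBBt ⇒ bjtbjbjSBBt   [F → b j S]
bjtbjbjSBBt ⇒ bjtbjbjtBBt   [S → t]
bjtbjbjtBBt ⇒ bjtbjbjtbbbBt   [B → b b b]
bjtbjbjtbbbBt ⇒ bjtbjbjtbbbbbbt   [B → b b b]

S⇒B⇒SBt⇒BBt⇒FFBBt⇒bjSFBBt⇒bjtFBBt⇒bjtbjSBBt⇒bjtbjFBBt⇒bjtbjbjSBBt⇒bjtbjbjtBBt⇒bjtbjbjtbbbBt⇒bjtbjbjtbbbbbbt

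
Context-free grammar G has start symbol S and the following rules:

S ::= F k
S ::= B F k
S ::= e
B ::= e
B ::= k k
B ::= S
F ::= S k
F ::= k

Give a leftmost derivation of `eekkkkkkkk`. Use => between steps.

S=>BFk=>eFk=>eSkk=>eFkkk=>eSkkkk=>eBFkkkkk=>eSFkkkkk=>eBFkFkkkkk=>eSFkFkkkkk=>eeFkFkkkkk=>eekkFkkkkk=>eekkkkkkkk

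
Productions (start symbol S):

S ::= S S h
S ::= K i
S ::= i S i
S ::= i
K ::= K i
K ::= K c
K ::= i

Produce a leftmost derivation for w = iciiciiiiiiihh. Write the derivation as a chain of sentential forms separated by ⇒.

S ⇒ SSh ⇒ KiSh ⇒ KciSh ⇒ KiciSh ⇒ KiiciSh ⇒ KciiciSh ⇒ iciiciSh ⇒ iciiciSShh ⇒ iciiciiSiShh ⇒ iciiciiiSiiShh ⇒ iciiciiiiiiShh ⇒ iciiciiiiiiihh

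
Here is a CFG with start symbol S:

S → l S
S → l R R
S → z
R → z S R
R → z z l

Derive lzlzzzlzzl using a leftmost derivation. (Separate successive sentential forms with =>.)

S => lRR   [S → l R R]
lRR => lzSRR   [R → z S R]
lzSRR => lzlSRR   [S → l S]
lzlSRR => lzlzRR   [S → z]
lzlzRR => lzlzzzlR   [R → z z l]
lzlzzzlR => lzlzzzlzzl   [R → z z l]

S => lRR => lzSRR => lzlSRR => lzlzRR => lzlzzzlR => lzlzzzlzzl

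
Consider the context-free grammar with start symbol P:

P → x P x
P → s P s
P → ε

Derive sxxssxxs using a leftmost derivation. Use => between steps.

P=>sPs=>sxPxs=>sxxPxxs=>sxxsPsxxs=>sxxssxxs

P => sPs   [P → s P s]
sPs => sxPxs   [P → x P x]
sxPxs => sxxPxxs   [P → x P x]
sxxPxxs => sxxsPsxxs   [P → s P s]
sxxsPsxxs => sxxssxxs   [P → ε]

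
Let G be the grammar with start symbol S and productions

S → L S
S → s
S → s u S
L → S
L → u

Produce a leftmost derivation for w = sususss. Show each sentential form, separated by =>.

S => LS   [S → L S]
LS => SS   [L → S]
SS => suSS   [S → s u S]
suSS => suLSS   [S → L S]
suLSS => suSSS   [L → S]
suSSS => susuSSS   [S → s u S]
susuSSS => sususSS   [S → s]
sususSS => susussS   [S → s]
susussS => sususss   [S → s]

S=>LS=>SS=>suSS=>suLSS=>suSSS=>susuSSS=>sususSS=>susussS=>sususss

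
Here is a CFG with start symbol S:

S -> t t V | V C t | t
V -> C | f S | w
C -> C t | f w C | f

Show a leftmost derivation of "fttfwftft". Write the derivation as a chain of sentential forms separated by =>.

S=>VCt=>fSCt=>fttVCt=>fttCCt=>fttCtCt=>fttfwCtCt=>fttfwftCt=>fttfwftft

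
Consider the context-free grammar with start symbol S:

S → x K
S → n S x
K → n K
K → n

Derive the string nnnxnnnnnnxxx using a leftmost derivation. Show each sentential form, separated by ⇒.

S ⇒ nSx   [S → n S x]
nSx ⇒ nnSxx   [S → n S x]
nnSxx ⇒ nnnSxxx   [S → n S x]
nnnSxxx ⇒ nnnxKxxx   [S → x K]
nnnxKxxx ⇒ nnnxnKxxx   [K → n K]
nnnxnKxxx ⇒ nnnxnnKxxx   [K → n K]
nnnxnnKxxx ⇒ nnnxnnnKxxx   [K → n K]
nnnxnnnKxxx ⇒ nnnxnnnnKxxx   [K → n K]
nnnxnnnnKxxx ⇒ nnnxnnnnnKxxx   [K → n K]
nnnxnnnnnKxxx ⇒ nnnxnnnnnnxxx   [K → n]

S⇒nSx⇒nnSxx⇒nnnSxxx⇒nnnxKxxx⇒nnnxnKxxx⇒nnnxnnKxxx⇒nnnxnnnKxxx⇒nnnxnnnnKxxx⇒nnnxnnnnnKxxx⇒nnnxnnnnnnxxx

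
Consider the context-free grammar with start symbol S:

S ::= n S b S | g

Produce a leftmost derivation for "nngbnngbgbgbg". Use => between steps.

S => nSbS => nnSbSbS => nngbSbS => nngbnSbSbS => nngbnnSbSbSbS => nngbnngbSbSbS => nngbnngbgbSbS => nngbnngbgbgbS => nngbnngbgbgbg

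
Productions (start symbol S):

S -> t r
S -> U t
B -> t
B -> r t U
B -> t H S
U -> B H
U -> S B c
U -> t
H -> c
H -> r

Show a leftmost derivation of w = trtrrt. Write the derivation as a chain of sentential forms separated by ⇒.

S ⇒ Ut   [S -> U t]
Ut ⇒ BHt   [U -> B H]
BHt ⇒ tHSHt   [B -> t H S]
tHSHt ⇒ trSHt   [H -> r]
trSHt ⇒ trtrHt   [S -> t r]
trtrHt ⇒ trtrrt   [H -> r]

S ⇒ Ut ⇒ BHt ⇒ tHSHt ⇒ trSHt ⇒ trtrHt ⇒ trtrrt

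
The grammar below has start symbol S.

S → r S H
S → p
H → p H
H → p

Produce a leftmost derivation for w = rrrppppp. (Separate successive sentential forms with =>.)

S => rSH => rrSHH => rrrSHHH => rrrpHHH => rrrppHH => rrrpppH => rrrppppH => rrrppppp

S => rSH   [S → r S H]
rSH => rrSHH   [S → r S H]
rrSHH => rrrSHHH   [S → r S H]
rrrSHHH => rrrpHHH   [S → p]
rrrpHHH => rrrppHH   [H → p]
rrrppHH => rrrpppH   [H → p]
rrrpppH => rrrppppH   [H → p H]
rrrppppH => rrrppppp   [H → p]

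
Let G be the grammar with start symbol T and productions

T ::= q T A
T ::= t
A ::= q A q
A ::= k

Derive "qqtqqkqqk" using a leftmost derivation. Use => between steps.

T => qTA   [T ::= q T A]
qTA => qqTAA   [T ::= q T A]
qqTAA => qqtAA   [T ::= t]
qqtAA => qqtqAqA   [A ::= q A q]
qqtqAqA => qqtqqAqqA   [A ::= q A q]
qqtqqAqqA => qqtqqkqqA   [A ::= k]
qqtqqkqqA => qqtqqkqqk   [A ::= k]

T => qTA => qqTAA => qqtAA => qqtqAqA => qqtqqAqqA => qqtqqkqqA => qqtqqkqqk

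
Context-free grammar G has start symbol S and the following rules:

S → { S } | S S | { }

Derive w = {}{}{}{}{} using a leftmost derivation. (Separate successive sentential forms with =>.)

S => SS => SSS => SSSS => SSSSS => {}SSSS => {}{}SSS => {}{}{}SS => {}{}{}{}S => {}{}{}{}{}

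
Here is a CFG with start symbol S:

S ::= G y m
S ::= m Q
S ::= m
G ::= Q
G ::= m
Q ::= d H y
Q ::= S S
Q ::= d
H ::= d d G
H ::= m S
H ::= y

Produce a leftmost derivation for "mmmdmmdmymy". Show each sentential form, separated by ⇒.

S⇒mQ⇒mSS⇒mmS⇒mmmQ⇒mmmdHy⇒mmmdmSy⇒mmmdmGymy⇒mmmdmQymy⇒mmmdmSSymy⇒mmmdmmQSymy⇒mmmdmmdSymy⇒mmmdmmdmymy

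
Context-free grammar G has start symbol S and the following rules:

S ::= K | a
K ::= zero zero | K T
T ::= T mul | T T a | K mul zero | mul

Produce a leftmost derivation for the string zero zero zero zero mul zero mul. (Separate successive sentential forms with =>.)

S => K => K T => zero zero T => zero zero T mul => zero zero K mul zero mul => zero zero zero zero mul zero mul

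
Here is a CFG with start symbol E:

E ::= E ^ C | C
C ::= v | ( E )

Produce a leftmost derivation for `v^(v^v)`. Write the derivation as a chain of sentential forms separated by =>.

E=>E^C=>C^C=>v^C=>v^(E)=>v^(E^C)=>v^(C^C)=>v^(v^C)=>v^(v^v)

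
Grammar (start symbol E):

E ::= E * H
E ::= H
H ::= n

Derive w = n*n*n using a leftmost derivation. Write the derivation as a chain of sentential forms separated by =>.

E=>E*H=>E*H*H=>H*H*H=>n*H*H=>n*n*H=>n*n*n

E => E*H   [E ::= E * H]
E*H => E*H*H   [E ::= E * H]
E*H*H => H*H*H   [E ::= H]
H*H*H => n*H*H   [H ::= n]
n*H*H => n*n*H   [H ::= n]
n*n*H => n*n*n   [H ::= n]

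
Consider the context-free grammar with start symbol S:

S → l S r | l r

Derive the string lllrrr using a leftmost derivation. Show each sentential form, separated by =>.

S=>lSr=>llSrr=>lllrrr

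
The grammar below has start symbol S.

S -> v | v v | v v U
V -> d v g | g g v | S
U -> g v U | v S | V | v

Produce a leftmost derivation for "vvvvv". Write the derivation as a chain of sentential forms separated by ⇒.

S ⇒ vvU   [S -> v v U]
vvU ⇒ vvvS   [U -> v S]
vvvS ⇒ vvvvv   [S -> v v]

S ⇒ vvU ⇒ vvvS ⇒ vvvvv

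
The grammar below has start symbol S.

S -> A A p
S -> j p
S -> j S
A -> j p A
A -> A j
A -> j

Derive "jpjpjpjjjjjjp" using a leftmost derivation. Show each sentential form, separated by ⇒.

S ⇒ AAp   [S -> A A p]
AAp ⇒ jpAAp   [A -> j p A]
jpAAp ⇒ jpjpAAp   [A -> j p A]
jpjpAAp ⇒ jpjpAjAp   [A -> A j]
jpjpAjAp ⇒ jpjpjpAjAp   [A -> j p A]
jpjpjpAjAp ⇒ jpjpjpAjjAp   [A -> A j]
jpjpjpAjjAp ⇒ jpjpjpjjjAp   [A -> j]
jpjpjpjjjAp ⇒ jpjpjpjjjAjp   [A -> A j]
jpjpjpjjjAjp ⇒ jpjpjpjjjAjjp   [A -> A j]
jpjpjpjjjAjjp ⇒ jpjpjpjjjjjjp   [A -> j]

S⇒AAp⇒jpAAp⇒jpjpAAp⇒jpjpAjAp⇒jpjpjpAjAp⇒jpjpjpAjjAp⇒jpjpjpjjjAp⇒jpjpjpjjjAjp⇒jpjpjpjjjAjjp⇒jpjpjpjjjjjjp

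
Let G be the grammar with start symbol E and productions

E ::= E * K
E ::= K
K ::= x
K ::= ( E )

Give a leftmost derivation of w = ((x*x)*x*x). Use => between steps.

E => K => (E) => (E*K) => (E*K*K) => (K*K*K) => ((E)*K*K) => ((E*K)*K*K) => ((K*K)*K*K) => ((x*K)*K*K) => ((x*x)*K*K) => ((x*x)*x*K) => ((x*x)*x*x)

E => K   [E ::= K]
K => (E)   [K ::= ( E )]
(E) => (E*K)   [E ::= E * K]
(E*K) => (E*K*K)   [E ::= E * K]
(E*K*K) => (K*K*K)   [E ::= K]
(K*K*K) => ((E)*K*K)   [K ::= ( E )]
((E)*K*K) => ((E*K)*K*K)   [E ::= E * K]
((E*K)*K*K) => ((K*K)*K*K)   [E ::= K]
((K*K)*K*K) => ((x*K)*K*K)   [K ::= x]
((x*K)*K*K) => ((x*x)*K*K)   [K ::= x]
((x*x)*K*K) => ((x*x)*x*K)   [K ::= x]
((x*x)*x*K) => ((x*x)*x*x)   [K ::= x]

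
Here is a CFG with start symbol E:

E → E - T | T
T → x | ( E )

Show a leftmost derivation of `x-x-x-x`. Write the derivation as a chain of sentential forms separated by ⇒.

E ⇒ E-T   [E → E - T]
E-T ⇒ E-T-T   [E → E - T]
E-T-T ⇒ E-T-T-T   [E → E - T]
E-T-T-T ⇒ T-T-T-T   [E → T]
T-T-T-T ⇒ x-T-T-T   [T → x]
x-T-T-T ⇒ x-x-T-T   [T → x]
x-x-T-T ⇒ x-x-x-T   [T → x]
x-x-x-T ⇒ x-x-x-x   [T → x]

E ⇒ E-T ⇒ E-T-T ⇒ E-T-T-T ⇒ T-T-T-T ⇒ x-T-T-T ⇒ x-x-T-T ⇒ x-x-x-T ⇒ x-x-x-x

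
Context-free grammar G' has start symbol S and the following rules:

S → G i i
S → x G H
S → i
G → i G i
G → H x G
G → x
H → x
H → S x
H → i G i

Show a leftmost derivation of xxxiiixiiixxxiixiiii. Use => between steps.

S => Gii   [S → G i i]
Gii => HxGii   [G → H x G]
HxGii => xxGii   [H → x]
xxGii => xxHxGii   [G → H x G]
xxHxGii => xxSxxGii   [H → S x]
xxSxxGii => xxxGHxxGii   [S → x G H]
xxxGHxxGii => xxxiGiHxxGii   [G → i G i]
xxxiGiHxxGii => xxxiiGiiHxxGii   [G → i G i]
xxxiiGiiHxxGii => xxxiiiGiiiHxxGii   [G → i G i]
xxxiiiGiiiHxxGii => xxxiiixiiiHxxGii   [G → x]
xxxiiixiiiHxxGii => xxxiiixiiixxxGii   [H → x]
xxxiiixiiixxxGii => xxxiiixiiixxxiGiii   [G → i G i]
xxxiiixiiixxxiGiii => xxxiiixiiixxxiiGiiii   [G → i G i]
xxxiiixiiixxxiiGiiii => xxxiiixiiixxxiixiiii   [G → x]

S => Gii => HxGii => xxGii => xxHxGii => xxSxxGii => xxxGHxxGii => xxxiGiHxxGii => xxxiiGiiHxxGii => xxxiiiGiiiHxxGii => xxxiiixiiiHxxGii => xxxiiixiiixxxGii => xxxiiixiiixxxiGiii => xxxiiixiiixxxiiGiiii => xxxiiixiiixxxiixiiii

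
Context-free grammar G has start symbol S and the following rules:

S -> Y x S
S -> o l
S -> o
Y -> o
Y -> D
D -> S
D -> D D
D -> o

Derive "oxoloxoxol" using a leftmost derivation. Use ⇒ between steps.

S⇒YxS⇒DxS⇒oxS⇒oxYxS⇒oxDxS⇒oxDDxS⇒oxSDxS⇒oxolDxS⇒oxoloxS⇒oxoloxYxS⇒oxoloxoxS⇒oxoloxoxol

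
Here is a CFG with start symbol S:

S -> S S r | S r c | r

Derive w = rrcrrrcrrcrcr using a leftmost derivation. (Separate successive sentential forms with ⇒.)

S⇒SSr⇒SrcSr⇒SSrrcSr⇒SrcSrrcSr⇒rrcSrrcSr⇒rrcrrrcSr⇒rrcrrrcSrcr⇒rrcrrrcSrcrcr⇒rrcrrrcrrcrcr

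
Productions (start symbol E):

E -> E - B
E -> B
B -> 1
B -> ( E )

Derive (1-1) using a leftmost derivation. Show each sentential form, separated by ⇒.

E⇒B⇒(E)⇒(E-B)⇒(B-B)⇒(1-B)⇒(1-1)

E ⇒ B   [E -> B]
B ⇒ (E)   [B -> ( E )]
(E) ⇒ (E-B)   [E -> E - B]
(E-B) ⇒ (B-B)   [E -> B]
(B-B) ⇒ (1-B)   [B -> 1]
(1-B) ⇒ (1-1)   [B -> 1]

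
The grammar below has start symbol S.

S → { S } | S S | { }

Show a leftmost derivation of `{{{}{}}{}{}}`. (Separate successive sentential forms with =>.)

S => {S}   [S → { S }]
{S} => {SS}   [S → S S]
{SS} => {SSS}   [S → S S]
{SSS} => {{S}SS}   [S → { S }]
{{S}SS} => {{SS}SS}   [S → S S]
{{SS}SS} => {{{}S}SS}   [S → { }]
{{{}S}SS} => {{{}{}}SS}   [S → { }]
{{{}{}}SS} => {{{}{}}{}S}   [S → { }]
{{{}{}}{}S} => {{{}{}}{}{}}   [S → { }]

S => {S} => {SS} => {SSS} => {{S}SS} => {{SS}SS} => {{{}S}SS} => {{{}{}}SS} => {{{}{}}{}S} => {{{}{}}{}{}}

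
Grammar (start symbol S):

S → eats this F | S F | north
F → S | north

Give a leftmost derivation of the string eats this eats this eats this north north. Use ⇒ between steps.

S ⇒ eats this F ⇒ eats this S ⇒ eats this eats this F ⇒ eats this eats this S ⇒ eats this eats this S F ⇒ eats this eats this eats this F F ⇒ eats this eats this eats this S F ⇒ eats this eats this eats this north F ⇒ eats this eats this eats this north north

S ⇒ eats this F   [S → eats this F]
eats this F ⇒ eats this S   [F → S]
eats this S ⇒ eats this eats this F   [S → eats this F]
eats this eats this F ⇒ eats this eats this S   [F → S]
eats this eats this S ⇒ eats this eats this S F   [S → S F]
eats this eats this S F ⇒ eats this eats this eats this F F   [S → eats this F]
eats this eats this eats this F F ⇒ eats this eats this eats this S F   [F → S]
eats this eats this eats this S F ⇒ eats this eats this eats this north F   [S → north]
eats this eats this eats this north F ⇒ eats this eats this eats this north north   [F → north]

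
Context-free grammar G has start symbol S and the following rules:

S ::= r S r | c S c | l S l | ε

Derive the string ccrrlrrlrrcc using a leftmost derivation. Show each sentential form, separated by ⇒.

S⇒cSc⇒ccScc⇒ccrSrcc⇒ccrrSrrcc⇒ccrrlSlrrcc⇒ccrrlrSrlrrcc⇒ccrrlrrlrrcc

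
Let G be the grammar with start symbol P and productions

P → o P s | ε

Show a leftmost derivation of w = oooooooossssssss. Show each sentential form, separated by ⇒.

P⇒oPs⇒ooPss⇒oooPsss⇒ooooPssss⇒oooooPsssss⇒ooooooPssssss⇒oooooooPsssssss⇒ooooooooPssssssss⇒oooooooossssssss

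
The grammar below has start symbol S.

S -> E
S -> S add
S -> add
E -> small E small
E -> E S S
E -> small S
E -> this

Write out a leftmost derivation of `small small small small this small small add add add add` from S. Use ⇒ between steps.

S ⇒ E ⇒ E S S ⇒ small S S S ⇒ small E S S ⇒ small small S S S ⇒ small small E S S ⇒ small small E S S S S ⇒ small small small E small S S S S ⇒ small small small small E small small S S S S ⇒ small small small small this small small S S S S ⇒ small small small small this small small add S S S ⇒ small small small small this small small add add S S ⇒ small small small small this small small add add add S ⇒ small small small small this small small add add add add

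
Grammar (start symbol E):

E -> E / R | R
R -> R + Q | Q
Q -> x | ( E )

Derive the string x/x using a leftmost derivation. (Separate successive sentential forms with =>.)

E=>E/R=>R/R=>Q/R=>x/R=>x/Q=>x/x

E => E/R   [E -> E / R]
E/R => R/R   [E -> R]
R/R => Q/R   [R -> Q]
Q/R => x/R   [Q -> x]
x/R => x/Q   [R -> Q]
x/Q => x/x   [Q -> x]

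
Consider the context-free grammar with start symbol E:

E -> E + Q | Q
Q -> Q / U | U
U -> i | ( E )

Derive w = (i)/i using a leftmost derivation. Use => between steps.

E=>Q=>Q/U=>U/U=>(E)/U=>(Q)/U=>(U)/U=>(i)/U=>(i)/i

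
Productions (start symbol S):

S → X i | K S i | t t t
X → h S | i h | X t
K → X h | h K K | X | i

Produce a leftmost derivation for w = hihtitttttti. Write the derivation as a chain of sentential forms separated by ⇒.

S ⇒ KSi   [S → K S i]
KSi ⇒ XSi   [K → X]
XSi ⇒ XtSi   [X → X t]
XtSi ⇒ XttSi   [X → X t]
XttSi ⇒ XtttSi   [X → X t]
XtttSi ⇒ hStttSi   [X → h S]
hStttSi ⇒ hXitttSi   [S → X i]
hXitttSi ⇒ hXtitttSi   [X → X t]
hXtitttSi ⇒ hihtitttSi   [X → i h]
hihtitttSi ⇒ hihtitttttti   [S → t t t]

S ⇒ KSi ⇒ XSi ⇒ XtSi ⇒ XttSi ⇒ XtttSi ⇒ hStttSi ⇒ hXitttSi ⇒ hXtitttSi ⇒ hihtitttSi ⇒ hihtitttttti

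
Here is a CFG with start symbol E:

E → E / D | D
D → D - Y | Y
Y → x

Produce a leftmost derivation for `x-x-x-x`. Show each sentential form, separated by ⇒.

E ⇒ D ⇒ D-Y ⇒ D-Y-Y ⇒ D-Y-Y-Y ⇒ Y-Y-Y-Y ⇒ x-Y-Y-Y ⇒ x-x-Y-Y ⇒ x-x-x-Y ⇒ x-x-x-x

E ⇒ D   [E → D]
D ⇒ D-Y   [D → D - Y]
D-Y ⇒ D-Y-Y   [D → D - Y]
D-Y-Y ⇒ D-Y-Y-Y   [D → D - Y]
D-Y-Y-Y ⇒ Y-Y-Y-Y   [D → Y]
Y-Y-Y-Y ⇒ x-Y-Y-Y   [Y → x]
x-Y-Y-Y ⇒ x-x-Y-Y   [Y → x]
x-x-Y-Y ⇒ x-x-x-Y   [Y → x]
x-x-x-Y ⇒ x-x-x-x   [Y → x]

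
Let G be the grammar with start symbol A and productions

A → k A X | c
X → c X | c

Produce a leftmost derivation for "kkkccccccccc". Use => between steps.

A => kAX   [A → k A X]
kAX => kkAXX   [A → k A X]
kkAXX => kkkAXXX   [A → k A X]
kkkAXXX => kkkcXXX   [A → c]
kkkcXXX => kkkccXX   [X → c]
kkkccXX => kkkcccXX   [X → c X]
kkkcccXX => kkkccccXX   [X → c X]
kkkccccXX => kkkcccccXX   [X → c X]
kkkcccccXX => kkkccccccXX   [X → c X]
kkkccccccXX => kkkcccccccX   [X → c]
kkkcccccccX => kkkccccccccX   [X → c X]
kkkccccccccX => kkkccccccccc   [X → c]

A=>kAX=>kkAXX=>kkkAXXX=>kkkcXXX=>kkkccXX=>kkkcccXX=>kkkccccXX=>kkkcccccXX=>kkkccccccXX=>kkkcccccccX=>kkkccccccccX=>kkkccccccccc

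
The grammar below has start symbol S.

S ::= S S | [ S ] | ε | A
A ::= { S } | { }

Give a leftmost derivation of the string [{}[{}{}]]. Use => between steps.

S => [S] => [SS] => [AS] => [{S}S] => [{}S] => [{}[S]] => [{}[SS]] => [{}[AS]] => [{}[{}S]] => [{}[{}A]] => [{}[{}{}]]

S => [S]   [S ::= [ S ]]
[S] => [SS]   [S ::= S S]
[SS] => [AS]   [S ::= A]
[AS] => [{S}S]   [A ::= { S }]
[{S}S] => [{}S]   [S ::= ε]
[{}S] => [{}[S]]   [S ::= [ S ]]
[{}[S]] => [{}[SS]]   [S ::= S S]
[{}[SS]] => [{}[AS]]   [S ::= A]
[{}[AS]] => [{}[{}S]]   [A ::= { }]
[{}[{}S]] => [{}[{}A]]   [S ::= A]
[{}[{}A]] => [{}[{}{}]]   [A ::= { }]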